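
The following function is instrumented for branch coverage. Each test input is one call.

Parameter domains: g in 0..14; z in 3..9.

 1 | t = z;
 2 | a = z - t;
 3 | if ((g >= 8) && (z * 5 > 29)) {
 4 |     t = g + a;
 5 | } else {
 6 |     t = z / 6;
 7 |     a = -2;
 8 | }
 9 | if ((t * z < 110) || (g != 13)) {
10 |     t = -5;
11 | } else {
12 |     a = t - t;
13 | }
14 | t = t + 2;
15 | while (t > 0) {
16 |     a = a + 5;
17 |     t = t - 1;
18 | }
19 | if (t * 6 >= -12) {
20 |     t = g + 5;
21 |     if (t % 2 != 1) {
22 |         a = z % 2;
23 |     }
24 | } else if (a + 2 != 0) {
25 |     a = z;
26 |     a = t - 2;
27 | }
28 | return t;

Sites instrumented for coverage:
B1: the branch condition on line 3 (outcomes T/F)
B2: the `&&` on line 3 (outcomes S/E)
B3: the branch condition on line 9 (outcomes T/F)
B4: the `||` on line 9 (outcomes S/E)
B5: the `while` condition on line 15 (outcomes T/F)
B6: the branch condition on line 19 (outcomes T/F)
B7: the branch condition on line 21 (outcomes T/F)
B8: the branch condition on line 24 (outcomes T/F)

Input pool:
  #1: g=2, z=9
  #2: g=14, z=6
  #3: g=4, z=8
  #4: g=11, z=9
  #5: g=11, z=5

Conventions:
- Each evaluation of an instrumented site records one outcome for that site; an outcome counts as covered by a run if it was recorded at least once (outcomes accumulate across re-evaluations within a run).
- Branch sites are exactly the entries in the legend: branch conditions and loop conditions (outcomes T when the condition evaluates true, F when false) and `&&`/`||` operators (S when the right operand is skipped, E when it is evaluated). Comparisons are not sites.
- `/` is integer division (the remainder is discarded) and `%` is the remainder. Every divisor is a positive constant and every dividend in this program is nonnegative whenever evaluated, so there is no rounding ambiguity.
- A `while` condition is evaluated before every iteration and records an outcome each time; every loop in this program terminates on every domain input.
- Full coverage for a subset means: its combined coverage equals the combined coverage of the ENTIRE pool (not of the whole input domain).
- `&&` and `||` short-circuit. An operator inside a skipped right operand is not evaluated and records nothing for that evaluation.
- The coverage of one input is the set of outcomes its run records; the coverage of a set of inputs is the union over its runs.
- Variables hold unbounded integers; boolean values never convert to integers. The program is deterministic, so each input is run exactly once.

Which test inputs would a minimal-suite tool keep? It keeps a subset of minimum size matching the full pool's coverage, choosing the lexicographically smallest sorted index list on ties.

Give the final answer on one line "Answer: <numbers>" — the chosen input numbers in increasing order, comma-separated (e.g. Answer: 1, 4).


input #1, g=2, z=9: events B2->S, B1->F, B4->S, B3->T, B5->F, B6->F, B8->F; outcomes B1=F, B2=S, B3=T, B4=S, B5=F, B6=F, B8=F
input #2, g=14, z=6: events B2->E, B1->T, B4->S, B3->T, B5->F, B6->F, B8->T; outcomes B1=T, B2=E, B3=T, B4=S, B5=F, B6=F, B8=T
input #3, g=4, z=8: events B2->S, B1->F, B4->S, B3->T, B5->F, B6->F, B8->F; outcomes B1=F, B2=S, B3=T, B4=S, B5=F, B6=F, B8=F
input #4, g=11, z=9: events B2->E, B1->T, B4->S, B3->T, B5->F, B6->F, B8->T; outcomes B1=T, B2=E, B3=T, B4=S, B5=F, B6=F, B8=T
input #5, g=11, z=5: events B2->E, B1->F, B4->S, B3->T, B5->F, B6->F, B8->F; outcomes B1=F, B2=E, B3=T, B4=S, B5=F, B6=F, B8=F
together the pool reaches 10 outcomes: B1=T, B1=F, B2=S, B2=E, B3=T, B4=S, B5=F, B6=F, B8=T, B8=F
size 1 is not enough: best union over all size-1 subsets is 7/10
at size 2, {1, 2} reaches all 10 outcomes; every lexicographically earlier size-2 subset fails
Answer: 1, 2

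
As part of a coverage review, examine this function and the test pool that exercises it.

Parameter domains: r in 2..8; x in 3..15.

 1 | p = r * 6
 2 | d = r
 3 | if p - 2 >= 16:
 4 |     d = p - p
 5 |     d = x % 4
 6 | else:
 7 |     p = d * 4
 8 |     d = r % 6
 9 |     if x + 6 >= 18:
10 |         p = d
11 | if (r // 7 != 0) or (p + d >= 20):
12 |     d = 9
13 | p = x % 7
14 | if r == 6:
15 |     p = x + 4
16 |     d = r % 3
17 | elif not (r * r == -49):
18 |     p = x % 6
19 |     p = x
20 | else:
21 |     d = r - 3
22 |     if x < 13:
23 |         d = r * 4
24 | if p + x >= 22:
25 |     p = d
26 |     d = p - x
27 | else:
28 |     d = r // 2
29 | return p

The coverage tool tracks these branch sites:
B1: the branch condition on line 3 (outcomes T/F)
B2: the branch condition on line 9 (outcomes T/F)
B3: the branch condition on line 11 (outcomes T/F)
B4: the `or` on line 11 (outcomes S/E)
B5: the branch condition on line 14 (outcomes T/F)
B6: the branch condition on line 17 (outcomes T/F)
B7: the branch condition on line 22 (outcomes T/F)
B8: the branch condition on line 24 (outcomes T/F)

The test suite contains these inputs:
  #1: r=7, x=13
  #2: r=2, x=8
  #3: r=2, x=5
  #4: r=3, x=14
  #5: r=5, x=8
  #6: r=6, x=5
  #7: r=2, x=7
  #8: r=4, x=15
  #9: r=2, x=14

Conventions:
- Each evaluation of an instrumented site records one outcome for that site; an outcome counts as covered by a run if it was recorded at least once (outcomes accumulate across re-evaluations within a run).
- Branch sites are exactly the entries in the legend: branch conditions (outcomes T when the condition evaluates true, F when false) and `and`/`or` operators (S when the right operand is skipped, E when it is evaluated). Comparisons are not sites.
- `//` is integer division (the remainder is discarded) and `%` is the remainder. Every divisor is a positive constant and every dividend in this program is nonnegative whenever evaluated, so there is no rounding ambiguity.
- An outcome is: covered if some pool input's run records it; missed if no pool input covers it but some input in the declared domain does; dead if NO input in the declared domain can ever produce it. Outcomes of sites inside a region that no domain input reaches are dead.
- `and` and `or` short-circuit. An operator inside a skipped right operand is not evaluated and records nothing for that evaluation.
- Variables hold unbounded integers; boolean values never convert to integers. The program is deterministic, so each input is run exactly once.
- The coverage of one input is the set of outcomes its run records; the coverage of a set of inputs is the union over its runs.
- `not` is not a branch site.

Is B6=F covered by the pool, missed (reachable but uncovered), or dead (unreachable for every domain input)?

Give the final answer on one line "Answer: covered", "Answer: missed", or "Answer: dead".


no pool input records B6=F
checking all 91 inputs in the declared domain: B6=F is never recorded -> dead
Answer: dead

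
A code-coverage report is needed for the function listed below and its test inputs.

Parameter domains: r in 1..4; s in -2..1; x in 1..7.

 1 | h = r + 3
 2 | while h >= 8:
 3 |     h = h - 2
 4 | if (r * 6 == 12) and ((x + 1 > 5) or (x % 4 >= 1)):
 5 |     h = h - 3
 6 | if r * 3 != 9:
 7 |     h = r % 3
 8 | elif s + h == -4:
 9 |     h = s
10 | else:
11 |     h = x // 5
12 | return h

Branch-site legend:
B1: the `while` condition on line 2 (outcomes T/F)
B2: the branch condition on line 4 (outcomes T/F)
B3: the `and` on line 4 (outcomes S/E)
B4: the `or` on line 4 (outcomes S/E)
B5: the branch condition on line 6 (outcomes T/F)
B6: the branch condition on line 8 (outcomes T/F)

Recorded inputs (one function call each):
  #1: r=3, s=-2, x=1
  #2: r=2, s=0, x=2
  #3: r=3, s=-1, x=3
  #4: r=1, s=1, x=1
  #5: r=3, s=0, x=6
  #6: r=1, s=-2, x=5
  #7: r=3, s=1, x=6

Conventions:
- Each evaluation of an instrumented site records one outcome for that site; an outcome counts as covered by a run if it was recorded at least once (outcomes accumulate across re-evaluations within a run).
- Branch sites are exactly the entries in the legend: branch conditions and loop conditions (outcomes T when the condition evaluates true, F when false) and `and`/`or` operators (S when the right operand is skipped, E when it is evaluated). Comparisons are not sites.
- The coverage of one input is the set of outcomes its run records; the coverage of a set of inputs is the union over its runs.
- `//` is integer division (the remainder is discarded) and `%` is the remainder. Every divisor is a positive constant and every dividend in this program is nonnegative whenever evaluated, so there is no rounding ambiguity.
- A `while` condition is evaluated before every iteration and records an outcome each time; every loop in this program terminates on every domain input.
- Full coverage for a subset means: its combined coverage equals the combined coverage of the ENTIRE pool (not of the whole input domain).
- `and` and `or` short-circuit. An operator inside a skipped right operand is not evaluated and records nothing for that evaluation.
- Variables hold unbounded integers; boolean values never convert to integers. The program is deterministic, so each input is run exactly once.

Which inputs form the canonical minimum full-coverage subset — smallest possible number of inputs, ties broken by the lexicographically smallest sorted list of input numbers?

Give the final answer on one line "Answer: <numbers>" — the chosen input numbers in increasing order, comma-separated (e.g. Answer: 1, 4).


input #1 (r=3, s=-2, x=1): covers B1=F, B2=F, B3=S, B5=F, B6=F
input #2 (r=2, s=0, x=2): covers B1=F, B2=T, B3=E, B4=E, B5=T
input #3 (r=3, s=-1, x=3): covers B1=F, B2=F, B3=S, B5=F, B6=F
input #4 (r=1, s=1, x=1): covers B1=F, B2=F, B3=S, B5=T
input #5 (r=3, s=0, x=6): covers B1=F, B2=F, B3=S, B5=F, B6=F
input #6 (r=1, s=-2, x=5): covers B1=F, B2=F, B3=S, B5=T
input #7 (r=3, s=1, x=6): covers B1=F, B2=F, B3=S, B5=F, B6=F
together the pool reaches 9 outcomes: B1=F, B2=T, B2=F, B3=S, B3=E, B4=E, B5=T, B5=F, B6=F
checked all size-1 subsets: none covers 9 outcomes (max 5/9)
at size 2, {1, 2} reaches all 9 outcomes; every lexicographically earlier size-2 subset fails
Answer: 1, 2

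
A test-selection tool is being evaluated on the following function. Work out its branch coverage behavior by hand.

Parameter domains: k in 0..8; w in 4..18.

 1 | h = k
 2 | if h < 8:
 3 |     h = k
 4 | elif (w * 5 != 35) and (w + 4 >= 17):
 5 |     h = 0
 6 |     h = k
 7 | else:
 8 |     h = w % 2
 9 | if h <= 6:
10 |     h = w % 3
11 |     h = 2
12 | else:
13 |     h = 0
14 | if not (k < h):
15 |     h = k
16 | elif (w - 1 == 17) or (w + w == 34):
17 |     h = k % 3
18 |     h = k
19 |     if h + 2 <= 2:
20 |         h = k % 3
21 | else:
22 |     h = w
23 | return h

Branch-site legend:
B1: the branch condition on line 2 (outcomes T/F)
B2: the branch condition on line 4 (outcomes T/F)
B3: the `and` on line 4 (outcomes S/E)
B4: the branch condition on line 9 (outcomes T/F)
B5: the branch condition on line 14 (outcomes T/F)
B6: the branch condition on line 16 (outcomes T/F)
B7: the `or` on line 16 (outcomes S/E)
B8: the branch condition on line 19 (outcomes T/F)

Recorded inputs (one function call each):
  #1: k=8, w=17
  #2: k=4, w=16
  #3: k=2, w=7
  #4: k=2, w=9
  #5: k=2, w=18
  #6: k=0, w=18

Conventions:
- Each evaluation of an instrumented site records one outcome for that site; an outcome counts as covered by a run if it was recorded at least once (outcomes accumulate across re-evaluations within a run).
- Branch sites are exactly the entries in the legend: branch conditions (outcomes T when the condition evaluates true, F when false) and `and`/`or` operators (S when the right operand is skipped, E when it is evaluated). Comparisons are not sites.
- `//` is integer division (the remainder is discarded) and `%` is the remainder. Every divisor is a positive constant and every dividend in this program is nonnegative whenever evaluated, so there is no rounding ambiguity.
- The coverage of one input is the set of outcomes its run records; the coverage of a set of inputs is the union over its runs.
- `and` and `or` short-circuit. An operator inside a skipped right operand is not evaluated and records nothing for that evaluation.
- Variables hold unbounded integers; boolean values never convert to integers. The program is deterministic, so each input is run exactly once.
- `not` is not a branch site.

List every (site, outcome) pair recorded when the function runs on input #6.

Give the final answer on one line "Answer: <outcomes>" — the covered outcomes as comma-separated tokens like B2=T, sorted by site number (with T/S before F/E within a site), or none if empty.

Tracing the run of input #6 (k=0, w=18):
  B1->T, B4->T, B5->F, B7->S, B6->T, B8->T
distinct outcomes covered: B1=T, B4=T, B5=F, B6=T, B7=S, B8=T

Answer: B1=T, B4=T, B5=F, B6=T, B7=S, B8=T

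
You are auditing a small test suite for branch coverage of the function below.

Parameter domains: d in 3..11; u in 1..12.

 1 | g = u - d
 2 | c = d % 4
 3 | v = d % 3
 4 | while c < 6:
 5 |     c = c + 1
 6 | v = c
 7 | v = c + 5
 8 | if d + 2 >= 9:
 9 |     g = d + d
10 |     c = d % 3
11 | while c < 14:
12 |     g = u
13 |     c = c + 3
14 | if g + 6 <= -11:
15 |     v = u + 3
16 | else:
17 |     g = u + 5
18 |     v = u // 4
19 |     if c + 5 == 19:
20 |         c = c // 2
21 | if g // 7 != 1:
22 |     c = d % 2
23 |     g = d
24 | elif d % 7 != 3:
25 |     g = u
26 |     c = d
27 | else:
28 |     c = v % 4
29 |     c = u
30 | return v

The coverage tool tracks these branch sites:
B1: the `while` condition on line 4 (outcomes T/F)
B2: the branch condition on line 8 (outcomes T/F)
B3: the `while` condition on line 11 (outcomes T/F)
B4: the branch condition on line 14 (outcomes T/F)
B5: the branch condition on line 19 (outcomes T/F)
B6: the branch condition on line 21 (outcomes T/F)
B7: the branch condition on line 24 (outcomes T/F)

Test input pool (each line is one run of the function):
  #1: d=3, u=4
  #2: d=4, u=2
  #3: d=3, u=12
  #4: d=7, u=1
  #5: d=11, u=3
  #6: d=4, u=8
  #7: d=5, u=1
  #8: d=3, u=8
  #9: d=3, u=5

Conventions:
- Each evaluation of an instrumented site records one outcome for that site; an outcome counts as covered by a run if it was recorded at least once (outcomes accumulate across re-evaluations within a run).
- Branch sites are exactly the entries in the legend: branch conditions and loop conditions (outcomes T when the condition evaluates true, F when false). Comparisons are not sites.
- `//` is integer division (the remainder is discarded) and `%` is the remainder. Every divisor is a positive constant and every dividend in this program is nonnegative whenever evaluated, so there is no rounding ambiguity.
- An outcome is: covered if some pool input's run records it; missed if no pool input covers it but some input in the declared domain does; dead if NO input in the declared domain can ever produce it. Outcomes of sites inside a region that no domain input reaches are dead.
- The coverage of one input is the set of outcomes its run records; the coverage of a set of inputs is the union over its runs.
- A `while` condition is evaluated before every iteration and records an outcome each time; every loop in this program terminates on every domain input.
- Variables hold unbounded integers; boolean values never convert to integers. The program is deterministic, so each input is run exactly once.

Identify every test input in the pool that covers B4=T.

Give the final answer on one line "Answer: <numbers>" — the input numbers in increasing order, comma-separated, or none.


input #1 (d=3, u=4): does not record B4=T
input #2 (d=4, u=2): does not record B4=T
input #3 (d=3, u=12): does not record B4=T
input #4 (d=7, u=1): does not record B4=T
input #5 (d=11, u=3): does not record B4=T
input #6 (d=4, u=8): does not record B4=T
input #7 (d=5, u=1): does not record B4=T
input #8 (d=3, u=8): does not record B4=T
input #9 (d=3, u=5): does not record B4=T
Answer: none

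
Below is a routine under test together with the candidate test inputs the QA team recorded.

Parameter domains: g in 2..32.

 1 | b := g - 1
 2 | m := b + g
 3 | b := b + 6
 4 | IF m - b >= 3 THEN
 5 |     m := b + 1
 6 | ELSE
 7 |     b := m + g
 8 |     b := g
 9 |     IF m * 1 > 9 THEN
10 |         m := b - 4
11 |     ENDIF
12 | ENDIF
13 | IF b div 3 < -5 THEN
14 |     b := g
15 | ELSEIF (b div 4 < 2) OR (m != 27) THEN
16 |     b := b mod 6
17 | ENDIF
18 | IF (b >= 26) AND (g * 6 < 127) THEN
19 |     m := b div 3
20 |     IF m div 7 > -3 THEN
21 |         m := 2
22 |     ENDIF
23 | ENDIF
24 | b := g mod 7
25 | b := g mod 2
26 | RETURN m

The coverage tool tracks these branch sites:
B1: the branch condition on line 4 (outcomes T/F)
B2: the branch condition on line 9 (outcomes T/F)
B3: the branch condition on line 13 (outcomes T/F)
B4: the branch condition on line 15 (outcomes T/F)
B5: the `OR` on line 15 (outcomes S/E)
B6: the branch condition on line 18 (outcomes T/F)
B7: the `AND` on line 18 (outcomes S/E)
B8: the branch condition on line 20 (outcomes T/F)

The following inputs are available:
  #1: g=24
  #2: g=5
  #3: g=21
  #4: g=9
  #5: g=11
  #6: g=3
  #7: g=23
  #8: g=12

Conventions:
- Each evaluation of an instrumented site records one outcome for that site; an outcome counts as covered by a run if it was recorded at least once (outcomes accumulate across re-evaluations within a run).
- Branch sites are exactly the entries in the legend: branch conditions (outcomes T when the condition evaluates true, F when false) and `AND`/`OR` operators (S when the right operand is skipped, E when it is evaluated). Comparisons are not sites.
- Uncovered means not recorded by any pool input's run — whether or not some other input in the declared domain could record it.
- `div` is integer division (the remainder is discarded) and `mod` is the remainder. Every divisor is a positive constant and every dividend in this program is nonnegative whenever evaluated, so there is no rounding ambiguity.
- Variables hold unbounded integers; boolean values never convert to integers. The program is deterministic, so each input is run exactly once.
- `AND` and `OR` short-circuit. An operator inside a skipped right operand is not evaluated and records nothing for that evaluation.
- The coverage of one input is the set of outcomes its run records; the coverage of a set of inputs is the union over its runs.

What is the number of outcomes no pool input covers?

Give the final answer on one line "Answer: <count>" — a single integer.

input #1 (g=24): events B1->T, B3->F, B5->E, B4->T, B7->S, B6->F; covers B1=T, B3=F, B4=T, B5=E, B6=F, B7=S
input #2 (g=5): events B1->F, B2->F, B3->F, B5->S, B4->T, B7->S, B6->F; covers B1=F, B2=F, B3=F, B4=T, B5=S, B6=F, B7=S
input #3 (g=21): events B1->T, B3->F, B5->E, B4->F, B7->E, B6->T, B8->T; covers B1=T, B3=F, B4=F, B5=E, B6=T, B7=E, B8=T
input #4 (g=9): events B1->T, B3->F, B5->E, B4->T, B7->S, B6->F; covers B1=T, B3=F, B4=T, B5=E, B6=F, B7=S
input #5 (g=11): events B1->T, B3->F, B5->E, B4->T, B7->S, B6->F; covers B1=T, B3=F, B4=T, B5=E, B6=F, B7=S
input #6 (g=3): events B1->F, B2->F, B3->F, B5->S, B4->T, B7->S, B6->F; covers B1=F, B2=F, B3=F, B4=T, B5=S, B6=F, B7=S
input #7 (g=23): events B1->T, B3->F, B5->E, B4->T, B7->S, B6->F; covers B1=T, B3=F, B4=T, B5=E, B6=F, B7=S
input #8 (g=12): events B1->T, B3->F, B5->E, B4->T, B7->S, B6->F; covers B1=T, B3=F, B4=T, B5=E, B6=F, B7=S
union over the pool: B1=T, B1=F, B2=F, B3=F, B4=T, B4=F, B5=S, B5=E, B6=T, B6=F, B7=S, B7=E, B8=T
uncovered (3 of 16): B2=T, B3=T, B8=F

Answer: 3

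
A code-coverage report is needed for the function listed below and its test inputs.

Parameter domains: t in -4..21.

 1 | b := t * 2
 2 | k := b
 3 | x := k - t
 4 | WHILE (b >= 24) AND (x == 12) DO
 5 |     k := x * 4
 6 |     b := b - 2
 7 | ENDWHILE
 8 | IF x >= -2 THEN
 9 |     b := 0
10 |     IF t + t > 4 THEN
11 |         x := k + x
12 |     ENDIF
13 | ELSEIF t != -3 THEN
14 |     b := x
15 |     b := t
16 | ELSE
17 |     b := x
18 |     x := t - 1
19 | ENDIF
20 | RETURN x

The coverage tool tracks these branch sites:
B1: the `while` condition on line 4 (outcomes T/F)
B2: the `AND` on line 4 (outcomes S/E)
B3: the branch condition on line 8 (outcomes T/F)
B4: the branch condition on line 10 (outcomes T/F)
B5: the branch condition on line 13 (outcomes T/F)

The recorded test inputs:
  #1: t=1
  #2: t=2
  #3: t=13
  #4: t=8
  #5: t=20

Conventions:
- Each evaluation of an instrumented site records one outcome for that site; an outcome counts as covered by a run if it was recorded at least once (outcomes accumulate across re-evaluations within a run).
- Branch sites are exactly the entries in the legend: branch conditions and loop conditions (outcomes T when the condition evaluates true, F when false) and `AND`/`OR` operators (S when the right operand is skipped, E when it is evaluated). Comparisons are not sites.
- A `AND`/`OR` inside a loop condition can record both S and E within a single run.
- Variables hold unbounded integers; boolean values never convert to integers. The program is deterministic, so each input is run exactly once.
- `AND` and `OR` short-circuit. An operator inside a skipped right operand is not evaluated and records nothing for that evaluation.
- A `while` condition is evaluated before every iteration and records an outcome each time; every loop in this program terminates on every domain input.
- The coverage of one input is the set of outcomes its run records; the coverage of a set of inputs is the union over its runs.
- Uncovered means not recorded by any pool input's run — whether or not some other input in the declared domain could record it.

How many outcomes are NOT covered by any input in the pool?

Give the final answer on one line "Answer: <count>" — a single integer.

#1 (t=1) -> covered: B1=F, B2=S, B3=T, B4=F
#2 (t=2) -> covered: B1=F, B2=S, B3=T, B4=F
#3 (t=13) -> covered: B1=F, B2=E, B3=T, B4=T
#4 (t=8) -> covered: B1=F, B2=S, B3=T, B4=T
#5 (t=20) -> covered: B1=F, B2=E, B3=T, B4=T
union over the pool: B1=F, B2=S, B2=E, B3=T, B4=T, B4=F
uncovered (4 of 10): B1=T, B3=F, B5=T, B5=F

Answer: 4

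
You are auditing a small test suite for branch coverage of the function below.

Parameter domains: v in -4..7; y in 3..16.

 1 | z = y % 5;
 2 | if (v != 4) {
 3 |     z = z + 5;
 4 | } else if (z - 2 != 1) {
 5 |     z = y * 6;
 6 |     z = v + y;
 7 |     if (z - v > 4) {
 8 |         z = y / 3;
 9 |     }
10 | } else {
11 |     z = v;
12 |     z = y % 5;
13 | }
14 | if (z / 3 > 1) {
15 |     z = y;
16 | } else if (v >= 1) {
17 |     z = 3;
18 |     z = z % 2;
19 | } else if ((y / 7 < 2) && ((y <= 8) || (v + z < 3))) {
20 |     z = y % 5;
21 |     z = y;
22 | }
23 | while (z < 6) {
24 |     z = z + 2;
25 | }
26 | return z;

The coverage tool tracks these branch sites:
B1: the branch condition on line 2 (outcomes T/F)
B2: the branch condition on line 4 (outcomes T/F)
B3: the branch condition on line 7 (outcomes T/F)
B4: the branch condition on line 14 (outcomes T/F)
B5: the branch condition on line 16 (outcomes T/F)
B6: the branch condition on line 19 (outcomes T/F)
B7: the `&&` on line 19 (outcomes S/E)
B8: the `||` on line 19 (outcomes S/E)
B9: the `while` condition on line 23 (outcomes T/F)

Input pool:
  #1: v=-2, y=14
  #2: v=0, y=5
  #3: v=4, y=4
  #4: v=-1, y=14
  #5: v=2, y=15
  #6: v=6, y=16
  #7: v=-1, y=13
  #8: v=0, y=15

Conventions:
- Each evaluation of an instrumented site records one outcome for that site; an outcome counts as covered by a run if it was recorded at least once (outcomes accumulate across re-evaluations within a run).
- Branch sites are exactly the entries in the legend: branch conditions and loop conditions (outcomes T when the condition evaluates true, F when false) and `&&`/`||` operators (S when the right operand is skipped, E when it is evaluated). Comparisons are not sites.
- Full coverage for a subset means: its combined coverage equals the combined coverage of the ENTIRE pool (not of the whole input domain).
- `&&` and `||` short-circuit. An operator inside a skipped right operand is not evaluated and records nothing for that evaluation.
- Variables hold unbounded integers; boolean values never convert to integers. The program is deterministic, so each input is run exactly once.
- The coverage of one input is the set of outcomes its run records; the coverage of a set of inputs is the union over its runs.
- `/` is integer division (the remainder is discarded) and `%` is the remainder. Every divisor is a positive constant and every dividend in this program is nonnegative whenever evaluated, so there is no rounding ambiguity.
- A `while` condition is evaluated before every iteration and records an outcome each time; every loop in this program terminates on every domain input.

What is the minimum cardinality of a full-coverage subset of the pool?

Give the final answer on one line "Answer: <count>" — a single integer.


#1 (v=-2, y=14) -> covered: B1=T, B4=T, B9=F
#2 (v=0, y=5) -> covered: B1=T, B4=F, B5=F, B6=T, B7=E, B8=S, B9=T, B9=F
#3 (v=4, y=4) -> covered: B1=F, B2=T, B3=F, B4=T, B9=T, B9=F
#4 (v=-1, y=14) -> covered: B1=T, B4=T, B9=F
#5 (v=2, y=15) -> covered: B1=T, B4=F, B5=T, B9=T, B9=F
#6 (v=6, y=16) -> covered: B1=T, B4=T, B9=F
#7 (v=-1, y=13) -> covered: B1=T, B4=T, B9=F
#8 (v=0, y=15) -> covered: B1=T, B4=F, B5=F, B6=F, B7=S, B9=T, B9=F
together the pool reaches 15 outcomes: B1=T, B1=F, B2=T, B3=F, B4=T, B4=F, B5=T, B5=F, B6=T, B6=F, B7=S, B7=E, B8=S, B9=T, B9=F
every size-1 subset falls short of the 15 outcomes (best: 8/15)
every size-2 subset falls short of the 15 outcomes (best: 12/15)
every size-3 subset falls short of the 15 outcomes (best: 14/15)
size 4: inputs {2, 3, 5, 8} cover all 15 outcomes, and no lexicographically smaller subset of this size does
Answer: 4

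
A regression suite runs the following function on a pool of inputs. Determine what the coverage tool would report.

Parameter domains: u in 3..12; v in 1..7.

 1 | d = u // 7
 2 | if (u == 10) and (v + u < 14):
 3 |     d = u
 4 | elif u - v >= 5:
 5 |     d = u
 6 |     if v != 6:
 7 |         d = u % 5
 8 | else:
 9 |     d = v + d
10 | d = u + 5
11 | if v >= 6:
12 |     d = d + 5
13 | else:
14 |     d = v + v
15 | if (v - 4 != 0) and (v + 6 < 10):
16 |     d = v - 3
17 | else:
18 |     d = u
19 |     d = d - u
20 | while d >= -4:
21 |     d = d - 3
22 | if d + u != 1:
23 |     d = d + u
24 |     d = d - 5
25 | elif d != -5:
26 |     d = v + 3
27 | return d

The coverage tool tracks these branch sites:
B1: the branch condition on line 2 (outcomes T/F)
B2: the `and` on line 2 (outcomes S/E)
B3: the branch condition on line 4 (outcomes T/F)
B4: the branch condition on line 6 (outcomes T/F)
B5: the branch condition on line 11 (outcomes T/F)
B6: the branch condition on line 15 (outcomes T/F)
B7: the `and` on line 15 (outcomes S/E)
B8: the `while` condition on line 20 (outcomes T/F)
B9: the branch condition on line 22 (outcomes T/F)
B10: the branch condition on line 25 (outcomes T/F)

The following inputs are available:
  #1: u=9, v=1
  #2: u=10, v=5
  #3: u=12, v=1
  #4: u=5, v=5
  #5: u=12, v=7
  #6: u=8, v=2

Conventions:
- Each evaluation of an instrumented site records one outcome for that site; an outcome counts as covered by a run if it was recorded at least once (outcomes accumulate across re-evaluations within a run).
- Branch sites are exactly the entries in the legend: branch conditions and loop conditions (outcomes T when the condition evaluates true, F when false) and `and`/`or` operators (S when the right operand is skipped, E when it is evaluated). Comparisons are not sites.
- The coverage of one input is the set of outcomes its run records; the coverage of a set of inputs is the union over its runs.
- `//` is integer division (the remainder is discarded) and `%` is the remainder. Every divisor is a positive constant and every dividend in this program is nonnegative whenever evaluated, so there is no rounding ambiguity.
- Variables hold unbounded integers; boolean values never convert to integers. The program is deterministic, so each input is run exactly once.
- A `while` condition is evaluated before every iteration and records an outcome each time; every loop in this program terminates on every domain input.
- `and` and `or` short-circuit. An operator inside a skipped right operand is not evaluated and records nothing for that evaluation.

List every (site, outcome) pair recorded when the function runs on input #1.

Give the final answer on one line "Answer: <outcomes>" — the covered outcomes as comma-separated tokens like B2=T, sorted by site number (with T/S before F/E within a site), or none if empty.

Event log for input #1 (u=9, v=1):
  B2->S, B1->F, B3->T, B4->T, B5->F, B7->E, B6->T, B8->T, B8->F, B9->T
deduplicating events, the covered set is: B1=F, B2=S, B3=T, B4=T, B5=F, B6=T, B7=E, B8=T, B8=F, B9=T

Answer: B1=F, B2=S, B3=T, B4=T, B5=F, B6=T, B7=E, B8=T, B8=F, B9=T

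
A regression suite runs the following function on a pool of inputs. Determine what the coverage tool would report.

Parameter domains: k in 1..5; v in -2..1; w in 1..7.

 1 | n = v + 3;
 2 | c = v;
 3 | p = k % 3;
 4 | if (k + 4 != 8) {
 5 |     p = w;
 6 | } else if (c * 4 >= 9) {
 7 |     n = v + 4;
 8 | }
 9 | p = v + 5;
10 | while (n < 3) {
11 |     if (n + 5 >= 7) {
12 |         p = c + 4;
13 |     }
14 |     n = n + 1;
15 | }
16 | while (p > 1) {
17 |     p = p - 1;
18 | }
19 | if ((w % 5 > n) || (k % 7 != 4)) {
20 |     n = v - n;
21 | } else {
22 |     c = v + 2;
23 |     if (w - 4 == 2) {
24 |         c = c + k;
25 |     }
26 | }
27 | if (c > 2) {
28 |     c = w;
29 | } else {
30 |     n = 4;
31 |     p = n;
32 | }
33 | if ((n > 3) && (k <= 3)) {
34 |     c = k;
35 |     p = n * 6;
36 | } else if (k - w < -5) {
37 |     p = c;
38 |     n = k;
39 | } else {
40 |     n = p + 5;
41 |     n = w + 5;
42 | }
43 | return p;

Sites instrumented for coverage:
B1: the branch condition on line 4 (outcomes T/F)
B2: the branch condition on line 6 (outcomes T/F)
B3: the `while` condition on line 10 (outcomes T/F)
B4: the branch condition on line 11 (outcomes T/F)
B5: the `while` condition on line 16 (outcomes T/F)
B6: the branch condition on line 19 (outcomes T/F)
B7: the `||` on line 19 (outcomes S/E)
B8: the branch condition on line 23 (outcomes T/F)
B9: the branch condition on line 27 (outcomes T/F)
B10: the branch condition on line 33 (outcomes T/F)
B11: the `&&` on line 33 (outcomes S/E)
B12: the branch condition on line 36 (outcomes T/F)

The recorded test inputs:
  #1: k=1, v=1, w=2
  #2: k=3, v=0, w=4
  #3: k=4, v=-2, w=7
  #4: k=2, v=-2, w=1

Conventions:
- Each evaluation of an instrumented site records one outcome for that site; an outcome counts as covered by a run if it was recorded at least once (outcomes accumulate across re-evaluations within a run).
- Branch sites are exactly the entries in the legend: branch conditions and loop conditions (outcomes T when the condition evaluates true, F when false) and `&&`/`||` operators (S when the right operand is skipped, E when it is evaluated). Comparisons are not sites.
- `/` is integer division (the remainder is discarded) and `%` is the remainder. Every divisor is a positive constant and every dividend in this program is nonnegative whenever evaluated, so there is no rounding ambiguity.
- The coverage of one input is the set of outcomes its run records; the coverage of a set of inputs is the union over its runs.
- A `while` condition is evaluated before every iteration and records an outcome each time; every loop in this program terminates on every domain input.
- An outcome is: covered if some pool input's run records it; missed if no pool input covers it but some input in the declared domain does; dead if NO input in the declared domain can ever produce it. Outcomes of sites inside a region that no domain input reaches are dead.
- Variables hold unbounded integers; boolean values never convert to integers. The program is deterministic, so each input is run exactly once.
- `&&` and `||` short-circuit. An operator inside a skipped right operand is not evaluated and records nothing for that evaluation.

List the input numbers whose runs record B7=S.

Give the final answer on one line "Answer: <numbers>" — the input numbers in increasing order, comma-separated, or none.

input #1 (k=1, v=1, w=2): does not record B7=S
input #2 (k=3, v=0, w=4): records B7=S
input #3 (k=4, v=-2, w=7): does not record B7=S
input #4 (k=2, v=-2, w=1): does not record B7=S

Answer: 2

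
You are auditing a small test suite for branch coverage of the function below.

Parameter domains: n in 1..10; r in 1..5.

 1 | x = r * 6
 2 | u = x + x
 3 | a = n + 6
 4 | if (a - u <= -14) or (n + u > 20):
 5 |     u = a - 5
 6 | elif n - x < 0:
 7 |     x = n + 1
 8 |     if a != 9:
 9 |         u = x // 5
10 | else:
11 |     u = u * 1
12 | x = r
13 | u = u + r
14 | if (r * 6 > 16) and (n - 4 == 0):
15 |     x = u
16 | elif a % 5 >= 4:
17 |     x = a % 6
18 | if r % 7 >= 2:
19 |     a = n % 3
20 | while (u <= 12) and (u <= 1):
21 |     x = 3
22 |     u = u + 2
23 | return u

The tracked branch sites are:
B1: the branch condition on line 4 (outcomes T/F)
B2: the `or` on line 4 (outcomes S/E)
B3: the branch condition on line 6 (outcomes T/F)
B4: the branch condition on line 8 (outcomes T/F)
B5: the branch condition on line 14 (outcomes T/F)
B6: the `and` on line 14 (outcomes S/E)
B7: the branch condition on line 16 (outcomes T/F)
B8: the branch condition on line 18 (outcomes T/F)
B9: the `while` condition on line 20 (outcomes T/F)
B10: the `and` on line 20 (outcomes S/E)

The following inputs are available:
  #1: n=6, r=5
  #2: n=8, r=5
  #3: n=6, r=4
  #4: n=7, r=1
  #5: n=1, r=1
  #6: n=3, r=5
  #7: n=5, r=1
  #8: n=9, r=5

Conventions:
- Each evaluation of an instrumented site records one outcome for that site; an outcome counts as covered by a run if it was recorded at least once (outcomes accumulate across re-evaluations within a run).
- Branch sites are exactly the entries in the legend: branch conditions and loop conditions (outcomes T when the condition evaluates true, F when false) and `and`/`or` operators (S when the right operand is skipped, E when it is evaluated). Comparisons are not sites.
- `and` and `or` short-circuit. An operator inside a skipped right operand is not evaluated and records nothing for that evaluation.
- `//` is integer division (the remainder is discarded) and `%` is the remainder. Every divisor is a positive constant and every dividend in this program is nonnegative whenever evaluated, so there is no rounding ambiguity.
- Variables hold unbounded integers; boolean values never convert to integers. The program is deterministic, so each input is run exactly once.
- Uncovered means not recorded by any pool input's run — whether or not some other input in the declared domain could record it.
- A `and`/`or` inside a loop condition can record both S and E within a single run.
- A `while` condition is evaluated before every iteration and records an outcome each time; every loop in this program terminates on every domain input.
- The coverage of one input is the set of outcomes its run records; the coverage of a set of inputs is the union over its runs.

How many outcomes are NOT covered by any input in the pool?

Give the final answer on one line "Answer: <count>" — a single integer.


input #1, n=6, r=5: outcomes B1=T, B2=S, B5=F, B6=E, B7=F, B8=T, B9=F, B10=E
input #2, n=8, r=5: outcomes B1=T, B2=S, B5=F, B6=E, B7=T, B8=T, B9=F, B10=S
input #3, n=6, r=4: outcomes B1=T, B2=S, B5=F, B6=E, B7=F, B8=T, B9=F, B10=E
input #4, n=7, r=1: outcomes B1=F, B2=E, B3=F, B5=F, B6=S, B7=F, B8=F, B9=F, B10=S
input #5, n=1, r=1: outcomes B1=F, B2=E, B3=T, B4=T, B5=F, B6=S, B7=F, B8=F, B9=T, B9=F, B10=E
input #6, n=3, r=5: outcomes B1=T, B2=S, B5=F, B6=E, B7=T, B8=T, B9=F, B10=E
input #7, n=5, r=1: outcomes B1=F, B2=E, B3=T, B4=T, B5=F, B6=S, B7=F, B8=F, B9=F, B10=E
input #8, n=9, r=5: outcomes B1=T, B2=S, B5=F, B6=E, B7=F, B8=T, B9=F, B10=S
union over the pool: B1=T, B1=F, B2=S, B2=E, B3=T, B3=F, B4=T, B5=F, B6=S, B6=E, B7=T, B7=F, B8=T, B8=F, B9=T, B9=F, B10=S, B10=E
uncovered (2 of 20): B4=F, B5=T
Answer: 2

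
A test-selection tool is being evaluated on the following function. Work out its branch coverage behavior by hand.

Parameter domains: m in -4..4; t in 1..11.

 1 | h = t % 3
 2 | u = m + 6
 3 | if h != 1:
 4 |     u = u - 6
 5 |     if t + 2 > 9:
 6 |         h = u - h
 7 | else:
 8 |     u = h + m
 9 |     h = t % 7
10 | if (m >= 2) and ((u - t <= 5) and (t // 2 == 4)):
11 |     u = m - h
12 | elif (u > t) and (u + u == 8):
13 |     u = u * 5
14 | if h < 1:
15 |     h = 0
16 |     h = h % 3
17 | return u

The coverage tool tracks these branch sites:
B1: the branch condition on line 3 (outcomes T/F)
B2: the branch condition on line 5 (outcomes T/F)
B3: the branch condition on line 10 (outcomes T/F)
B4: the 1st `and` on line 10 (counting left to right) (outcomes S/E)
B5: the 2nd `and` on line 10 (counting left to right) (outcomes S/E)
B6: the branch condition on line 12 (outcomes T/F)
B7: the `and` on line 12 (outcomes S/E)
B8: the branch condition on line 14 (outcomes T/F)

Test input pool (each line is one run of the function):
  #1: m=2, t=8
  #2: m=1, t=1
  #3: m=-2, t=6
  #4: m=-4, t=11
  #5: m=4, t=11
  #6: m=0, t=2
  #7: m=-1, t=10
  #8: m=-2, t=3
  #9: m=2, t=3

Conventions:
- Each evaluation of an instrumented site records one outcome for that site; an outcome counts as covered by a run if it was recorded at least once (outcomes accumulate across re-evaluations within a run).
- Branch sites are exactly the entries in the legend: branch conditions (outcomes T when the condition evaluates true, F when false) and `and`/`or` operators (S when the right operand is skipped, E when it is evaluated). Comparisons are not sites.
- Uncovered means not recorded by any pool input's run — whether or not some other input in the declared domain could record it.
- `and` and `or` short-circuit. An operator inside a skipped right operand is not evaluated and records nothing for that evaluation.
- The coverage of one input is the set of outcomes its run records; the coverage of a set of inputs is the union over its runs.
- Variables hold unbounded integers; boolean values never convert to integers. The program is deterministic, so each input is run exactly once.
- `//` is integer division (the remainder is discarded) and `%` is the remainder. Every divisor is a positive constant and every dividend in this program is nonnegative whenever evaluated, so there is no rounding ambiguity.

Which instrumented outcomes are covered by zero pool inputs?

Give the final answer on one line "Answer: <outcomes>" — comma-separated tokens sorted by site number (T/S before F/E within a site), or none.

#1 (m=2, t=8) -> covered: B1=T, B2=T, B3=T, B4=E, B5=E, B8=T
#2 (m=1, t=1) -> covered: B1=F, B3=F, B4=S, B6=F, B7=E, B8=F
#3 (m=-2, t=6) -> covered: B1=T, B2=F, B3=F, B4=S, B6=F, B7=S, B8=T
#4 (m=-4, t=11) -> covered: B1=T, B2=T, B3=F, B4=S, B6=F, B7=S, B8=T
#5 (m=4, t=11) -> covered: B1=T, B2=T, B3=F, B4=E, B5=E, B6=F, B7=S, B8=F
#6 (m=0, t=2) -> covered: B1=T, B2=F, B3=F, B4=S, B6=F, B7=S, B8=F
#7 (m=-1, t=10) -> covered: B1=F, B3=F, B4=S, B6=F, B7=S, B8=F
#8 (m=-2, t=3) -> covered: B1=T, B2=F, B3=F, B4=S, B6=F, B7=S, B8=T
#9 (m=2, t=3) -> covered: B1=T, B2=F, B3=F, B4=E, B5=E, B6=F, B7=S, B8=T
union over the pool: B1=T, B1=F, B2=T, B2=F, B3=T, B3=F, B4=S, B4=E, B5=E, B6=F, B7=S, B7=E, B8=T, B8=F
uncovered (2 of 16): B5=S, B6=T

Answer: B5=S, B6=T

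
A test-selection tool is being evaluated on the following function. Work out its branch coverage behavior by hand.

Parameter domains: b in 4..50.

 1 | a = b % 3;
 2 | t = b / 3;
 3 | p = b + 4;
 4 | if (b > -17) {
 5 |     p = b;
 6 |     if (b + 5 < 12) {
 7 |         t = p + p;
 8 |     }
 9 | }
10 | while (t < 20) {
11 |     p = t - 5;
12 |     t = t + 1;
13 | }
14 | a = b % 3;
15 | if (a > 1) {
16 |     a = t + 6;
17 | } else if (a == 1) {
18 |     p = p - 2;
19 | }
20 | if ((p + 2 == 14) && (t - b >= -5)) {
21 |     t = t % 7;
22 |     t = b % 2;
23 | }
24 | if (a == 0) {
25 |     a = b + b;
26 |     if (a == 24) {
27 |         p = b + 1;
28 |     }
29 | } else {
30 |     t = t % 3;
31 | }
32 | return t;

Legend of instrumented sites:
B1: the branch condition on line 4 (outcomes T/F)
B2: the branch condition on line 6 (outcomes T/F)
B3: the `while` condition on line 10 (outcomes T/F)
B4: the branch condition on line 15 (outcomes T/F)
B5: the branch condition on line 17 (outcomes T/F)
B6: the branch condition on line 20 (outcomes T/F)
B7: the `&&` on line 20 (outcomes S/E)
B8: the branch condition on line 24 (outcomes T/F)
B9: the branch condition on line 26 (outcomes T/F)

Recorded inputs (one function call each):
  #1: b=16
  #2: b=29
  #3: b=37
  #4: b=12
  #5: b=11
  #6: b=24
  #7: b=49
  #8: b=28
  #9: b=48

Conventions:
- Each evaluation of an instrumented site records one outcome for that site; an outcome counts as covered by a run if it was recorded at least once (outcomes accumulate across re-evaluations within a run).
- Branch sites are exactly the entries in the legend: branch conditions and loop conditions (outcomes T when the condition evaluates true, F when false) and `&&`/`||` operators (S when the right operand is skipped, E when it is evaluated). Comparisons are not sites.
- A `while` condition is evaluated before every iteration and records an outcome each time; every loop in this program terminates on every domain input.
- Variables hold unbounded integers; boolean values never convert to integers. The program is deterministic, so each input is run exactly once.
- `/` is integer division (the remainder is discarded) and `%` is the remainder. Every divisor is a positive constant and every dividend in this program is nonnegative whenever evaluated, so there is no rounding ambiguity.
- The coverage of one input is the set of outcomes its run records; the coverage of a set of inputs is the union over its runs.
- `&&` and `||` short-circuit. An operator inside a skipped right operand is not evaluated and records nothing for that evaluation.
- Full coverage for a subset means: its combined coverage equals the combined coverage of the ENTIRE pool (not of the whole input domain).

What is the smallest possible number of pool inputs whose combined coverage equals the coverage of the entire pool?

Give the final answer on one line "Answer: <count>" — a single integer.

input #1, b=16: events B1->T, B2->F, B3->T, B3->T, B3->T, B3->T, B3->T, B3->T, B3->T, B3->T, B3->T, B3->T, B3->T, B3->T, ...; outcomes B1=T, B2=F, B3=T, B3=F, B4=F, B5=T, B6=T, B7=E, B8=F
input #2, b=29: events B1->T, B2->F, B3->T, B3->T, B3->T, B3->T, B3->T, B3->T, B3->T, B3->T, B3->T, B3->T, B3->T, B3->F, ...; outcomes B1=T, B2=F, B3=T, B3=F, B4=T, B6=F, B7=S, B8=F
input #3, b=37: events B1->T, B2->F, B3->T, B3->T, B3->T, B3->T, B3->T, B3->T, B3->T, B3->T, B3->F, B4->F, B5->T, B7->E, ...; outcomes B1=T, B2=F, B3=T, B3=F, B4=F, B5=T, B6=F, B7=E, B8=F
input #4, b=12: events B1->T, B2->F, B3->T, B3->T, B3->T, B3->T, B3->T, B3->T, B3->T, B3->T, B3->T, B3->T, B3->T, B3->T, ...; outcomes B1=T, B2=F, B3=T, B3=F, B4=F, B5=F, B6=F, B7=S, B8=T, B9=T
input #5, b=11: events B1->T, B2->F, B3->T, B3->T, B3->T, B3->T, B3->T, B3->T, B3->T, B3->T, B3->T, B3->T, B3->T, B3->T, ...; outcomes B1=T, B2=F, B3=T, B3=F, B4=T, B6=F, B7=S, B8=F
input #6, b=24: events B1->T, B2->F, B3->T, B3->T, B3->T, B3->T, B3->T, B3->T, B3->T, B3->T, B3->T, B3->T, B3->T, B3->T, ...; outcomes B1=T, B2=F, B3=T, B3=F, B4=F, B5=F, B6=F, B7=S, B8=T, B9=F
input #7, b=49: events B1->T, B2->F, B3->T, B3->T, B3->T, B3->T, B3->F, B4->F, B5->T, B7->E, B6->F, B8->F; outcomes B1=T, B2=F, B3=T, B3=F, B4=F, B5=T, B6=F, B7=E, B8=F
input #8, b=28: events B1->T, B2->F, B3->T, B3->T, B3->T, B3->T, B3->T, B3->T, B3->T, B3->T, B3->T, B3->T, B3->T, B3->F, ...; outcomes B1=T, B2=F, B3=T, B3=F, B4=F, B5=T, B6=F, B7=E, B8=F
input #9, b=48: events B1->T, B2->F, B3->T, B3->T, B3->T, B3->T, B3->F, B4->F, B5->F, B7->S, B6->F, B8->T, B9->F; outcomes B1=T, B2=F, B3=T, B3=F, B4=F, B5=F, B6=F, B7=S, B8=T, B9=F
union over all inputs: B1=T, B2=F, B3=T, B3=F, B4=T, B4=F, B5=T, B5=F, B6=T, B6=F, B7=S, B7=E, B8=T, B8=F, B9=T, B9=F (16 outcomes)
size 1 is not enough: best union over all size-1 subsets is 10/16
size 2 is not enough: best union over all size-2 subsets is 14/16
size 3 is not enough: best union over all size-3 subsets is 15/16
size 4: inputs {1, 2, 4, 6} cover all 16 outcomes, and no lexicographically smaller subset of this size does

Answer: 4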